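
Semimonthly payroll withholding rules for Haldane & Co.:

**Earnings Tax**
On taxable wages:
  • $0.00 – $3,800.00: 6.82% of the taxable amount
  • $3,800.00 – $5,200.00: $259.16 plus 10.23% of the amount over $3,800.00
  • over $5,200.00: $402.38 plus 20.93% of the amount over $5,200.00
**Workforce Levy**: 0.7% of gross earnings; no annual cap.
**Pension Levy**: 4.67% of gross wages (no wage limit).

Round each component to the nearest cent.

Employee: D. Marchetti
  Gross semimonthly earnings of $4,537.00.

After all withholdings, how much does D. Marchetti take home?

Earnings Tax: taxable = $4,537.00
  $259.16 + 10.23% × ($4,537.00 − $3,800.00) = $259.16 + 10.23% × $737.00 = $334.56
Workforce Levy: 0.7% × $4,537.00 = $31.76
Pension Levy: 4.67% × $4,537.00 = $211.88
Total withheld: $334.56 + $31.76 + $211.88 = $578.20
Net pay: $4,537.00 − $578.20 = $3,958.80

$3,958.80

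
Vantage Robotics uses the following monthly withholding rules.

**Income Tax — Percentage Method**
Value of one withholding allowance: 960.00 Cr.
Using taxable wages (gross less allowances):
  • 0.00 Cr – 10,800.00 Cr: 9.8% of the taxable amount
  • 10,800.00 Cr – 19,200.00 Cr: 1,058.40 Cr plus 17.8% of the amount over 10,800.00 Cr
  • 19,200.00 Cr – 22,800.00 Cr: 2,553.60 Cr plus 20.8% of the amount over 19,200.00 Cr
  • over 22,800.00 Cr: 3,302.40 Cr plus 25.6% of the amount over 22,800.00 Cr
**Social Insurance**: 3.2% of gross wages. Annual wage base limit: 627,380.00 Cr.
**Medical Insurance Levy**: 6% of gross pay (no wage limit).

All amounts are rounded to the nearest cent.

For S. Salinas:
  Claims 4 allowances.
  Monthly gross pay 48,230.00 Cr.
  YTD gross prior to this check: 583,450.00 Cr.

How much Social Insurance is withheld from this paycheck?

1,405.76 Cr

Social Insurance: cap 627,380.00 Cr − YTD 583,450.00 Cr = 43,930.00 Cr subject; 3.2% × 43,930.00 Cr = 1,405.76 Cr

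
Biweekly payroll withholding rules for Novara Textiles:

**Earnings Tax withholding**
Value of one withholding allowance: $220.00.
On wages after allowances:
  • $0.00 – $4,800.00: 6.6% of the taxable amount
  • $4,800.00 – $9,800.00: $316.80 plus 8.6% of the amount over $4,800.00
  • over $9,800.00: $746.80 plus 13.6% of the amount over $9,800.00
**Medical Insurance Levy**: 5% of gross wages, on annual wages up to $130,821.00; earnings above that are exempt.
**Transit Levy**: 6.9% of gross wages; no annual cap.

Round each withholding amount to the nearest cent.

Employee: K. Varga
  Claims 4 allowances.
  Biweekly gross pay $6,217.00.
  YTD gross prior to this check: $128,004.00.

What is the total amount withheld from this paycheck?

$932.80

Earnings Tax: taxable = $6,217.00 − 4×$220.00 = $5,337.00
  $316.80 + 8.6% × ($5,337.00 − $4,800.00) = $316.80 + 8.6% × $537.00 = $362.98
Medical Insurance Levy: cap $130,821.00 − YTD $128,004.00 = $2,817.00 subject; 5% × $2,817.00 = $140.85
Transit Levy: 6.9% × $6,217.00 = $428.97
Total: $362.98 + $140.85 + $428.97 = $932.80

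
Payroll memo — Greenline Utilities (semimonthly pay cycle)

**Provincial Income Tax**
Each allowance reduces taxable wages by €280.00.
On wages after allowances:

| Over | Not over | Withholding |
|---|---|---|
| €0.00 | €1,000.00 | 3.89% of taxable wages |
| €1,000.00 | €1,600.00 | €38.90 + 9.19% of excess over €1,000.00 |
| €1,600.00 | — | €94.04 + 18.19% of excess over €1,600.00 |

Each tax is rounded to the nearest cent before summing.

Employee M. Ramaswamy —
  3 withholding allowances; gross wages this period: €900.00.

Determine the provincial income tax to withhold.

€2.33

Provincial Income Tax: taxable = €900.00 − 3×€280.00 = €60.00
  3.89% × €60.00 = €2.33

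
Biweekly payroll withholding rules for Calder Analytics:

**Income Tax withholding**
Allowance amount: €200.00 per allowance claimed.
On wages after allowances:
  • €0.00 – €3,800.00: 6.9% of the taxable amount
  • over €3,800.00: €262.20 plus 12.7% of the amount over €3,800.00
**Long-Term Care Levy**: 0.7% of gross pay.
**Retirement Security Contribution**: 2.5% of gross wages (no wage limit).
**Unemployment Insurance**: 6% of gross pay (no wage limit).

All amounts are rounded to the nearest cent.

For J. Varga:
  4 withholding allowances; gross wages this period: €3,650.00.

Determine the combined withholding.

Income Tax: taxable = €3,650.00 − 4×€200.00 = €2,850.00
  6.9% × €2,850.00 = €196.65
Long-Term Care Levy: 0.7% × €3,650.00 = €25.55
Retirement Security Contribution: 2.5% × €3,650.00 = €91.25
Unemployment Insurance: 6% × €3,650.00 = €219.00
Total: €196.65 + €25.55 + €91.25 + €219.00 = €532.45

€532.45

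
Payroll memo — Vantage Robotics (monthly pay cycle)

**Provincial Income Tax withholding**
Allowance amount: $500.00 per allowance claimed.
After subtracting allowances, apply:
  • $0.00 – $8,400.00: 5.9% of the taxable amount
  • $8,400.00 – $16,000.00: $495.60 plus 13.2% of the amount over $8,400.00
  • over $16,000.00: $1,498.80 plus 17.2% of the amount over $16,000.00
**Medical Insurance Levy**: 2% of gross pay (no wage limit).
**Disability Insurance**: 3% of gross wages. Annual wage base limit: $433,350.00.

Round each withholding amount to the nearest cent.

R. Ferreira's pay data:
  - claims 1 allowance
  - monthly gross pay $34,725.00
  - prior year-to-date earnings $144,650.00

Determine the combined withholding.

Provincial Income Tax: taxable = $34,725.00 − 1×$500.00 = $34,225.00
  $1,498.80 + 17.2% × ($34,225.00 − $16,000.00) = $1,498.80 + 17.2% × $18,225.00 = $4,633.50
Medical Insurance Levy: 2% × $34,725.00 = $694.50
Disability Insurance: 3% × $34,725.00 = $1,041.75
Total: $4,633.50 + $694.50 + $1,041.75 = $6,369.75

$6,369.75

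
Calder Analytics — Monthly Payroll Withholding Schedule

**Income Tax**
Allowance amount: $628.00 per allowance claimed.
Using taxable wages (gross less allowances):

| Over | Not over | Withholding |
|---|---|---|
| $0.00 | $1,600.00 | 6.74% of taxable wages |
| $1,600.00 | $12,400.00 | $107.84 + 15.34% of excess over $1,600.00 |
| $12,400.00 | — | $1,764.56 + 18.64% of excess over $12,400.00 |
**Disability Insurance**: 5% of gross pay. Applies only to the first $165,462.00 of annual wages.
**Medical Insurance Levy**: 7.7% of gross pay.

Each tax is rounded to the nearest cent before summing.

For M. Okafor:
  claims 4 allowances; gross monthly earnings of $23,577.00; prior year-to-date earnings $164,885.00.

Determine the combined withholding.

Income Tax: taxable = $23,577.00 − 4×$628.00 = $21,065.00
  $1,764.56 + 18.64% × ($21,065.00 − $12,400.00) = $1,764.56 + 18.64% × $8,665.00 = $3,379.72
Disability Insurance: cap $165,462.00 − YTD $164,885.00 = $577.00 subject; 5% × $577.00 = $28.85
Medical Insurance Levy: 7.7% × $23,577.00 = $1,815.43
Total: $3,379.72 + $28.85 + $1,815.43 = $5,224.00

$5,224.00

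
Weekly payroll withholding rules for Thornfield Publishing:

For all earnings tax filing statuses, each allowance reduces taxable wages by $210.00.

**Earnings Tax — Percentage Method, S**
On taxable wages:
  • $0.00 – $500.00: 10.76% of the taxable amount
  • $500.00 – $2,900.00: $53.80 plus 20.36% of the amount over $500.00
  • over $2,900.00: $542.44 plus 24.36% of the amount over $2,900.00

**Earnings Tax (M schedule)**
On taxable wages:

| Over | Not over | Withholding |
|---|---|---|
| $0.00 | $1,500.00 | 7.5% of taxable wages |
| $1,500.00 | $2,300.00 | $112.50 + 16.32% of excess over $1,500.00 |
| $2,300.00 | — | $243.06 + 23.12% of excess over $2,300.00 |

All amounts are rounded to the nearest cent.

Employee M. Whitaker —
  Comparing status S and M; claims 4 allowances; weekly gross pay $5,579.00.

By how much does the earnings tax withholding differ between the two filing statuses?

$183.46

Earnings Tax (S): taxable = $5,579.00 − 4×$210.00 = $4,739.00
  $542.44 + 24.36% × ($4,739.00 − $2,900.00) = $542.44 + 24.36% × $1,839.00 = $990.42
Earnings Tax (M): taxable = $5,579.00 − 4×$210.00 = $4,739.00
  $243.06 + 23.12% × ($4,739.00 − $2,300.00) = $243.06 + 23.12% × $2,439.00 = $806.96
Difference: |$990.42 − $806.96| = $183.46 (higher under S)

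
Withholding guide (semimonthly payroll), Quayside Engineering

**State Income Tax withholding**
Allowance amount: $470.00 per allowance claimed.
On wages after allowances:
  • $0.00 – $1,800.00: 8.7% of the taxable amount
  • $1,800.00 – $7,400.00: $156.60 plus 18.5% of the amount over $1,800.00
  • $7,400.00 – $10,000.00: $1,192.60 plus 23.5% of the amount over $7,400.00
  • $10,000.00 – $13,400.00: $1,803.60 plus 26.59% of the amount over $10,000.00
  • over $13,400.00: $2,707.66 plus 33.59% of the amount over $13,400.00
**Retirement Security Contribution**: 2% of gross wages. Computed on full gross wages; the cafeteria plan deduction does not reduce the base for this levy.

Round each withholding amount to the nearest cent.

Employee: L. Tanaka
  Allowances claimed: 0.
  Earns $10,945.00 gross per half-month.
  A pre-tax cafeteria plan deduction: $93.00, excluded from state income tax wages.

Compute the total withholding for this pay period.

$2,249.05

State Income Tax: taxable = $10,945.00 − $93.00 = $10,852.00
  $1,803.60 + 26.59% × ($10,852.00 − $10,000.00) = $1,803.60 + 26.59% × $852.00 = $2,030.15
Retirement Security Contribution: 2% × $10,945.00 = $218.90
Total: $2,030.15 + $218.90 = $2,249.05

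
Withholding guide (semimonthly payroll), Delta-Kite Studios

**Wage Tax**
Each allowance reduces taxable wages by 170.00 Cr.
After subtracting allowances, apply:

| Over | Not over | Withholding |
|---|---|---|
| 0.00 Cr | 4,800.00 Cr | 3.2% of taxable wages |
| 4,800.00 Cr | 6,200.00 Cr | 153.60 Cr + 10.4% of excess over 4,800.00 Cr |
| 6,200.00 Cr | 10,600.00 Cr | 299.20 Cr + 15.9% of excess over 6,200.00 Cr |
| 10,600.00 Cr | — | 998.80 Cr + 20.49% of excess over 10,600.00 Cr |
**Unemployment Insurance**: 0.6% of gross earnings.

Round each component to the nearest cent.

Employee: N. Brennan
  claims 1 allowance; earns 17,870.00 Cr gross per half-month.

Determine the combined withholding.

Wage Tax: taxable = 17,870.00 Cr − 1×170.00 Cr = 17,700.00 Cr
  998.80 Cr + 20.49% × (17,700.00 Cr − 10,600.00 Cr) = 998.80 Cr + 20.49% × 7,100.00 Cr = 2,453.59 Cr
Unemployment Insurance: 0.6% × 17,870.00 Cr = 107.22 Cr
Total: 2,453.59 Cr + 107.22 Cr = 2,560.81 Cr

2,560.81 Cr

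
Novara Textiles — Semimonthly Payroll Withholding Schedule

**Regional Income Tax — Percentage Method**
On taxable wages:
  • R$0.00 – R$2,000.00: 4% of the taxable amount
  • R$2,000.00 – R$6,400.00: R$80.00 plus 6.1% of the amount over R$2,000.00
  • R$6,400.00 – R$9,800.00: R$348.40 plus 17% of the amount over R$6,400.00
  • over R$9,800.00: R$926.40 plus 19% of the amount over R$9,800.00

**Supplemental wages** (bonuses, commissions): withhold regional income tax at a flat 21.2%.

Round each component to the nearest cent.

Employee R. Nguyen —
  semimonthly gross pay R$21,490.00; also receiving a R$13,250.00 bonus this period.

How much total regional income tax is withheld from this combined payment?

R$5,956.50

Regional Income Tax: taxable = R$21,490.00
  R$926.40 + 19% × (R$21,490.00 − R$9,800.00) = R$926.40 + 19% × R$11,690.00 = R$3,147.50
Supplemental (21.2% flat on bonus): 21.2% × R$13,250.00 = R$2,809.00
Total regional income tax: R$3,147.50 + R$2,809.00 = R$5,956.50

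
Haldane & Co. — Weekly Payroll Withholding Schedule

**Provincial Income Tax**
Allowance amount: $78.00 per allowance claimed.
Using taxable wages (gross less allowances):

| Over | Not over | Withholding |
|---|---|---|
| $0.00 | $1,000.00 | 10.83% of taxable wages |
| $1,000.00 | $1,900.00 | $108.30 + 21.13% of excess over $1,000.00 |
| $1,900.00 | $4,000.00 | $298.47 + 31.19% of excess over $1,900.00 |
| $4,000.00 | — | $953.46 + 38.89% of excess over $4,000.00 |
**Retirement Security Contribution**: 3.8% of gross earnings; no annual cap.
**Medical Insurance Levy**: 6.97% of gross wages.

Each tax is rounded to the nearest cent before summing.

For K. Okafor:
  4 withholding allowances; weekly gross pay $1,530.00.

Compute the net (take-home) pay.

$1,210.86

Provincial Income Tax: taxable = $1,530.00 − 4×$78.00 = $1,218.00
  $108.30 + 21.13% × ($1,218.00 − $1,000.00) = $108.30 + 21.13% × $218.00 = $154.36
Retirement Security Contribution: 3.8% × $1,530.00 = $58.14
Medical Insurance Levy: 6.97% × $1,530.00 = $106.64
Total withheld: $154.36 + $58.14 + $106.64 = $319.14
Net pay: $1,530.00 − $319.14 = $1,210.86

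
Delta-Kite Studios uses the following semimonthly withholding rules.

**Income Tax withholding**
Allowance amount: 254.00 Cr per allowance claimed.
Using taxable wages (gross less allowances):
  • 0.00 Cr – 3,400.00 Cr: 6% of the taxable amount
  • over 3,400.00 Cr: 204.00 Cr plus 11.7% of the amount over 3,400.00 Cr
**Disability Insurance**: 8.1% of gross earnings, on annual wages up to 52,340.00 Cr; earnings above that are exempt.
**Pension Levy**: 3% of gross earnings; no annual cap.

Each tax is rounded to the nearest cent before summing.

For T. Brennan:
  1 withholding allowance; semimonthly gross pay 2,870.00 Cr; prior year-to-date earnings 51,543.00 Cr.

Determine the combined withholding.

307.62 Cr

Income Tax: taxable = 2,870.00 Cr − 1×254.00 Cr = 2,616.00 Cr
  6% × 2,616.00 Cr = 156.96 Cr
Disability Insurance: cap 52,340.00 Cr − YTD 51,543.00 Cr = 797.00 Cr subject; 8.1% × 797.00 Cr = 64.56 Cr
Pension Levy: 3% × 2,870.00 Cr = 86.10 Cr
Total: 156.96 Cr + 64.56 Cr + 86.10 Cr = 307.62 Cr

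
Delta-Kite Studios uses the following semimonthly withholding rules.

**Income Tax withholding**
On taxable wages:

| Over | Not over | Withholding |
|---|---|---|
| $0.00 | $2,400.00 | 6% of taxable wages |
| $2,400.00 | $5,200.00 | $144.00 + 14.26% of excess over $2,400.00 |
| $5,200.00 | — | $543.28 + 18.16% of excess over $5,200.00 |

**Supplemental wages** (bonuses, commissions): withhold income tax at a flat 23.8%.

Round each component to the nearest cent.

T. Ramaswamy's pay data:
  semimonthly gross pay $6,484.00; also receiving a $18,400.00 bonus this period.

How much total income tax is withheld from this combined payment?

Income Tax: taxable = $6,484.00
  $543.28 + 18.16% × ($6,484.00 − $5,200.00) = $543.28 + 18.16% × $1,284.00 = $776.45
Supplemental (23.8% flat on bonus): 23.8% × $18,400.00 = $4,379.20
Total income tax: $776.45 + $4,379.20 = $5,155.65

$5,155.65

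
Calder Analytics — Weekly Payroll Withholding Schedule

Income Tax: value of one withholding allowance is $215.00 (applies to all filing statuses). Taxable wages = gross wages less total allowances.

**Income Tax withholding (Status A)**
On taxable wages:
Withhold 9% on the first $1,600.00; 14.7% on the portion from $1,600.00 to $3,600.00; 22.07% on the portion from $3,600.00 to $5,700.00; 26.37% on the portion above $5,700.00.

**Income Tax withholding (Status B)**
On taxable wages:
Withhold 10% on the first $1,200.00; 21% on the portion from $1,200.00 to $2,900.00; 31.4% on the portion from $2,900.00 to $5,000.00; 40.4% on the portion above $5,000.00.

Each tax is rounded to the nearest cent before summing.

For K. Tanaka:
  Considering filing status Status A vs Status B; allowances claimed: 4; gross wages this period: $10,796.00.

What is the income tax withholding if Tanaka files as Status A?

$2,018.50

Income Tax (Status A): taxable = $10,796.00 − 4×$215.00 = $9,936.00
  $901.47 + 26.37% × ($9,936.00 − $5,700.00) = $901.47 + 26.37% × $4,236.00 = $2,018.50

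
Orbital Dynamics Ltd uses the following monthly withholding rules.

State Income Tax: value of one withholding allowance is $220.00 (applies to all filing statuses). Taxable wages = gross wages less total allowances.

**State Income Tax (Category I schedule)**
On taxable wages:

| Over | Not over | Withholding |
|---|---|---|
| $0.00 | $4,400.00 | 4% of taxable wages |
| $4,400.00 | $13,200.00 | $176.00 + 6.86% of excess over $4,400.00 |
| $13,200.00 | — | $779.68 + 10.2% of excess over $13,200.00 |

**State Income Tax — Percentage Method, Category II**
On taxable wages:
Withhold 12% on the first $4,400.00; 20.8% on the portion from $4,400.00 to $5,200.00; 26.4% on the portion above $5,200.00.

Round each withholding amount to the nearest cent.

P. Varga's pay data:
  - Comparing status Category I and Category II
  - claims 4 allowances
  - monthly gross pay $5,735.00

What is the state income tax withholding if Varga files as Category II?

$622.64

State Income Tax (Category II): taxable = $5,735.00 − 4×$220.00 = $4,855.00
  $528.00 + 20.8% × ($4,855.00 − $4,400.00) = $528.00 + 20.8% × $455.00 = $622.64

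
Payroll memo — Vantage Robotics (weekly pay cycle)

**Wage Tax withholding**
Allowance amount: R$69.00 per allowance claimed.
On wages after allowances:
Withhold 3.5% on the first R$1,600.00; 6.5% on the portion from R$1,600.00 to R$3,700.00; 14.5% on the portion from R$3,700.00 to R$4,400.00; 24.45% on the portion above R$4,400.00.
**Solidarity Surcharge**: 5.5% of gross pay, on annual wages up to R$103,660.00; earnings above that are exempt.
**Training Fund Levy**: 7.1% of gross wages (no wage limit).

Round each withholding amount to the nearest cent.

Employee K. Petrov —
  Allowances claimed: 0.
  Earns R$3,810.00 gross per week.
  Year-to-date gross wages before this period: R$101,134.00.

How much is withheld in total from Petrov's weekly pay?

Wage Tax: taxable = R$3,810.00
  R$192.50 + 14.5% × (R$3,810.00 − R$3,700.00) = R$192.50 + 14.5% × R$110.00 = R$208.45
Solidarity Surcharge: cap R$103,660.00 − YTD R$101,134.00 = R$2,526.00 subject; 5.5% × R$2,526.00 = R$138.93
Training Fund Levy: 7.1% × R$3,810.00 = R$270.51
Total: R$208.45 + R$138.93 + R$270.51 = R$617.89

R$617.89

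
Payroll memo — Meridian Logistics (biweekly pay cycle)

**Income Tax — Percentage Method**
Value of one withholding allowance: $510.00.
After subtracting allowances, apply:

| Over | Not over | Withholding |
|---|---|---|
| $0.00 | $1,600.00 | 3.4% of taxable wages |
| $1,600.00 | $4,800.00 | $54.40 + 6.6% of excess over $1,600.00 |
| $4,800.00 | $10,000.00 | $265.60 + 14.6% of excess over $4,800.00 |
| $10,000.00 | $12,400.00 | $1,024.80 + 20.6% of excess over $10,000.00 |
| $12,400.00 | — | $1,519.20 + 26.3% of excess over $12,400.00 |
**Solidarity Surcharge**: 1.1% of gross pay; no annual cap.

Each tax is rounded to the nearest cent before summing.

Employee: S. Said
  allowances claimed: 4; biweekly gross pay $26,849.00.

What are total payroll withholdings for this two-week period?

Income Tax: taxable = $26,849.00 − 4×$510.00 = $24,809.00
  $1,519.20 + 26.3% × ($24,809.00 − $12,400.00) = $1,519.20 + 26.3% × $12,409.00 = $4,782.77
Solidarity Surcharge: 1.1% × $26,849.00 = $295.34
Total: $4,782.77 + $295.34 = $5,078.11

$5,078.11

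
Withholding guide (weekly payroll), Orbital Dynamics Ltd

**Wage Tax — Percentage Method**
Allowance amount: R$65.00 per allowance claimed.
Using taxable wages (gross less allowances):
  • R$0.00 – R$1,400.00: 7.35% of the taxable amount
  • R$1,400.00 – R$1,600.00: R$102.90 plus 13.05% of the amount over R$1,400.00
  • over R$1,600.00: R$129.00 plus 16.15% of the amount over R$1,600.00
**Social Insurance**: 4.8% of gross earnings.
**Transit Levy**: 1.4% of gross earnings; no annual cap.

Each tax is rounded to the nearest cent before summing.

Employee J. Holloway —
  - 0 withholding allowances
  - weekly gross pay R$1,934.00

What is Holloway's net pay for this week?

Wage Tax: taxable = R$1,934.00
  R$129.00 + 16.15% × (R$1,934.00 − R$1,600.00) = R$129.00 + 16.15% × R$334.00 = R$182.94
Social Insurance: 4.8% × R$1,934.00 = R$92.83
Transit Levy: 1.4% × R$1,934.00 = R$27.08
Total withheld: R$182.94 + R$92.83 + R$27.08 = R$302.85
Net pay: R$1,934.00 − R$302.85 = R$1,631.15

R$1,631.15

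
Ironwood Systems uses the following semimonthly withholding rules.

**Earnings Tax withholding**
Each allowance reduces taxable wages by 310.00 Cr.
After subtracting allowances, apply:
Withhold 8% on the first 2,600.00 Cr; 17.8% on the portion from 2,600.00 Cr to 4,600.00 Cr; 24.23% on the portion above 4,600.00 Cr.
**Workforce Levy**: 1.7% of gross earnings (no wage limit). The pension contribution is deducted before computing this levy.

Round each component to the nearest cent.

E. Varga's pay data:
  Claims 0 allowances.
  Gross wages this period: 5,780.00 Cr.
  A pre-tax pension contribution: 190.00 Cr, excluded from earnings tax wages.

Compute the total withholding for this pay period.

898.91 Cr

Earnings Tax: taxable = 5,780.00 Cr − 190.00 Cr = 5,590.00 Cr
  564.00 Cr + 24.23% × (5,590.00 Cr − 4,600.00 Cr) = 564.00 Cr + 24.23% × 990.00 Cr = 803.88 Cr
Workforce Levy: 1.7% × 5,590.00 Cr = 95.03 Cr
Total: 803.88 Cr + 95.03 Cr = 898.91 Cr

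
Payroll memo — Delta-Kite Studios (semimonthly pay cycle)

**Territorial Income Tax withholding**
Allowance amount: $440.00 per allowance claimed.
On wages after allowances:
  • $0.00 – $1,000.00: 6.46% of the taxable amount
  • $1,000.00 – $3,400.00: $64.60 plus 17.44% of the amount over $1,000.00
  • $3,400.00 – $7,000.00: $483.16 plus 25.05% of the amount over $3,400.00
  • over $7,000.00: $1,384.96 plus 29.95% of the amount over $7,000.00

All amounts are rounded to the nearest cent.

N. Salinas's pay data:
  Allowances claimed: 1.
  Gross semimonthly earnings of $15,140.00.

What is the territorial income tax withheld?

$3,691.11

Territorial Income Tax: taxable = $15,140.00 − 1×$440.00 = $14,700.00
  $1,384.96 + 29.95% × ($14,700.00 − $7,000.00) = $1,384.96 + 29.95% × $7,700.00 = $3,691.11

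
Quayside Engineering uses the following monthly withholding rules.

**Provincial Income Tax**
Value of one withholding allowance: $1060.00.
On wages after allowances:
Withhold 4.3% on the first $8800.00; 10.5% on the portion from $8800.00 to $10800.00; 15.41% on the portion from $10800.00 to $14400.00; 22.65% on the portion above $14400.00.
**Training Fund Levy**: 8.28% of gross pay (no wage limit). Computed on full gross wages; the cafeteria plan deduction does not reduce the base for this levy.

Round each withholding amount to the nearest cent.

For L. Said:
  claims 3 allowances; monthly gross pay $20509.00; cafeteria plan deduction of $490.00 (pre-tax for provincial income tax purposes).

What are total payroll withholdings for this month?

$3393.74

Provincial Income Tax: taxable = $20509.00 − $490.00 − 3×$1060.00 = $16839.00
  $1143.16 + 22.65% × ($16839.00 − $14400.00) = $1143.16 + 22.65% × $2439.00 = $1695.59
Training Fund Levy: 8.28% × $20509.00 = $1698.15
Total: $1695.59 + $1698.15 = $3393.74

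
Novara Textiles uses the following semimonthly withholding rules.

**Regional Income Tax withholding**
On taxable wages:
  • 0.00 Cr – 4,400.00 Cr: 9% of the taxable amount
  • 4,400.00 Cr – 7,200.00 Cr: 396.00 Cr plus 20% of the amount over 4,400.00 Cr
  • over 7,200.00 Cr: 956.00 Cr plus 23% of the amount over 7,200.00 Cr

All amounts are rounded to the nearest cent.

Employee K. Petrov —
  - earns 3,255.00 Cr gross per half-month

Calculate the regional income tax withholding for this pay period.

292.95 Cr

Regional Income Tax: taxable = 3,255.00 Cr
  9% × 3,255.00 Cr = 292.95 Cr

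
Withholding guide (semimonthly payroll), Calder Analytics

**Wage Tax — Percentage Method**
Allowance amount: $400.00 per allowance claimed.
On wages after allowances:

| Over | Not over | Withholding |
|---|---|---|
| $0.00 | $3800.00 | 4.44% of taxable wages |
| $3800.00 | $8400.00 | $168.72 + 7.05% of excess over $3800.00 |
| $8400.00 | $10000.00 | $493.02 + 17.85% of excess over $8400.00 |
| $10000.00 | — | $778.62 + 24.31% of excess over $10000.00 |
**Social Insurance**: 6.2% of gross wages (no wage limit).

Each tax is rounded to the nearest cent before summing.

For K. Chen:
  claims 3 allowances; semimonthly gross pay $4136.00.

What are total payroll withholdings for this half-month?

$386.79

Wage Tax: taxable = $4136.00 − 3×$400.00 = $2936.00
  4.44% × $2936.00 = $130.36
Social Insurance: 6.2% × $4136.00 = $256.43
Total: $130.36 + $256.43 = $386.79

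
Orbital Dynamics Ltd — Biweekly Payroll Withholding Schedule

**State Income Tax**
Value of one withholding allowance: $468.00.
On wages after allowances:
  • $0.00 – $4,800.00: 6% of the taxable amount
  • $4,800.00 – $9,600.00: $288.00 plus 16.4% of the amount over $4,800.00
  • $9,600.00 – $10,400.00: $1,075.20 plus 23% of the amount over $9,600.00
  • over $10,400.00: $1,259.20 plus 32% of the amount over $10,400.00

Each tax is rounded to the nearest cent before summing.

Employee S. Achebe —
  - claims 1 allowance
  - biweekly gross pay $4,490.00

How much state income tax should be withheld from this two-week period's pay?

$241.32

State Income Tax: taxable = $4,490.00 − 1×$468.00 = $4,022.00
  6% × $4,022.00 = $241.32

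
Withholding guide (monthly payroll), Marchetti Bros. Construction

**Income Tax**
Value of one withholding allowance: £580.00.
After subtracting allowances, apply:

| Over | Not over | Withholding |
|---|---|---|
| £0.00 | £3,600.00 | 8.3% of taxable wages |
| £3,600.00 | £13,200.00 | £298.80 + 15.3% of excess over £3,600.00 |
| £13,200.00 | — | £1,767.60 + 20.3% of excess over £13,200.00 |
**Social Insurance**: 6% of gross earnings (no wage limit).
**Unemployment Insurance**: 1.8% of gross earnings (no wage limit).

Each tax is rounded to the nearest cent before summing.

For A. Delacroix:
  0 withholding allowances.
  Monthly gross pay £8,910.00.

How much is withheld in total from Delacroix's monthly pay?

Income Tax: taxable = £8,910.00
  £298.80 + 15.3% × (£8,910.00 − £3,600.00) = £298.80 + 15.3% × £5,310.00 = £1,111.23
Social Insurance: 6% × £8,910.00 = £534.60
Unemployment Insurance: 1.8% × £8,910.00 = £160.38
Total: £1,111.23 + £534.60 + £160.38 = £1,806.21

£1,806.21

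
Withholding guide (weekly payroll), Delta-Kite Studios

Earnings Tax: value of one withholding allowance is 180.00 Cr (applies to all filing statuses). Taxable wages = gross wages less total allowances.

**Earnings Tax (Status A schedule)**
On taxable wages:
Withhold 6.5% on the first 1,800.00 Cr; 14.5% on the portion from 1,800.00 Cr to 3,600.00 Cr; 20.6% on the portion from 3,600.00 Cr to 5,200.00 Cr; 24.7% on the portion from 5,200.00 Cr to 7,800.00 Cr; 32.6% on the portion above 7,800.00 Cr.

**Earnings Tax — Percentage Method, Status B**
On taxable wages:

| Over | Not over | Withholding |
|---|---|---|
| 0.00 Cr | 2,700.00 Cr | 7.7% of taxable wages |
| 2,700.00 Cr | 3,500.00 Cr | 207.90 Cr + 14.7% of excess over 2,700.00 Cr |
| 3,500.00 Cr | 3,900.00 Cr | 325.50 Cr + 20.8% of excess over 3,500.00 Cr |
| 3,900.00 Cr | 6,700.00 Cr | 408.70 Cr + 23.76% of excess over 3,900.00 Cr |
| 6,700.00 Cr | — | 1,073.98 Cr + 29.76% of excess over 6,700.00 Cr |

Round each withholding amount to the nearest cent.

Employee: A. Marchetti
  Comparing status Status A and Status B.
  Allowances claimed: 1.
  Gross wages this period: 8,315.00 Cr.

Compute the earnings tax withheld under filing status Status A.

1,459.01 Cr

Earnings Tax (Status A): taxable = 8,315.00 Cr − 1×180.00 Cr = 8,135.00 Cr
  1,349.80 Cr + 32.6% × (8,135.00 Cr − 7,800.00 Cr) = 1,349.80 Cr + 32.6% × 335.00 Cr = 1,459.01 Cr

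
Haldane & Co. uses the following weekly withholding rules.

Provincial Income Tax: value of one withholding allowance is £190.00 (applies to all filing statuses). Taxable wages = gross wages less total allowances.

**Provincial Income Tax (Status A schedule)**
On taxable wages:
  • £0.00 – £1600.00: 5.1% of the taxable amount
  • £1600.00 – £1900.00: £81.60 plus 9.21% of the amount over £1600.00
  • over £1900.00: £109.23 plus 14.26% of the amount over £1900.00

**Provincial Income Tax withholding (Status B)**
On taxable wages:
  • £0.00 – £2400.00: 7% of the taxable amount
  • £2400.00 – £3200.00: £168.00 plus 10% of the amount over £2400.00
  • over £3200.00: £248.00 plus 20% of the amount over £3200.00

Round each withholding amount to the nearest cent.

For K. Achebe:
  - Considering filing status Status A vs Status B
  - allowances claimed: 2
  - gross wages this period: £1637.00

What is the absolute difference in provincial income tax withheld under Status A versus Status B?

Provincial Income Tax (Status A): taxable = £1637.00 − 2×£190.00 = £1257.00
  5.1% × £1257.00 = £64.11
Provincial Income Tax (Status B): taxable = £1637.00 − 2×£190.00 = £1257.00
  7% × £1257.00 = £87.99
Difference: |£64.11 − £87.99| = £23.88 (higher under Status B)

£23.88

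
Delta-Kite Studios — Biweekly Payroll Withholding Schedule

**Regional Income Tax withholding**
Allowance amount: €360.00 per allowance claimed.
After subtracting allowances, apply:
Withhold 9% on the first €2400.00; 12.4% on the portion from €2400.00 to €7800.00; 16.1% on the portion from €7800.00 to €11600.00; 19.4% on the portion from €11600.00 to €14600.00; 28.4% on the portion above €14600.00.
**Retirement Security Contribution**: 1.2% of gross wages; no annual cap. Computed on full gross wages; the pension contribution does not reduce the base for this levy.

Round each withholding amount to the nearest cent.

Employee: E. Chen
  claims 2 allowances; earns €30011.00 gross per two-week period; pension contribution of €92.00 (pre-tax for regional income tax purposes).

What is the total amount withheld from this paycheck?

€6585.65

Regional Income Tax: taxable = €30011.00 − €92.00 − 2×€360.00 = €29199.00
  €2079.40 + 28.4% × (€29199.00 − €14600.00) = €2079.40 + 28.4% × €14599.00 = €6225.52
Retirement Security Contribution: 1.2% × €30011.00 = €360.13
Total: €6225.52 + €360.13 = €6585.65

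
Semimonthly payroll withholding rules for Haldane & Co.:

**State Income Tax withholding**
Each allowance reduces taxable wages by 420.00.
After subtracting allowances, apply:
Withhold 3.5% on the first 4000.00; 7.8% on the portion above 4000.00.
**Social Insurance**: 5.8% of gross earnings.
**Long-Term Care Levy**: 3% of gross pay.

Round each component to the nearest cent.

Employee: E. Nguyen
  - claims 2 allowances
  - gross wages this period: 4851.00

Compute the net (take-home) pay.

4283.25

State Income Tax: taxable = 4851.00 − 2×420.00 = 4011.00
  140.00 + 7.8% × (4011.00 − 4000.00) = 140.00 + 7.8% × 11.00 = 140.86
Social Insurance: 5.8% × 4851.00 = 281.36
Long-Term Care Levy: 3% × 4851.00 = 145.53
Total withheld: 140.86 + 281.36 + 145.53 = 567.75
Net pay: 4851.00 − 567.75 = 4283.25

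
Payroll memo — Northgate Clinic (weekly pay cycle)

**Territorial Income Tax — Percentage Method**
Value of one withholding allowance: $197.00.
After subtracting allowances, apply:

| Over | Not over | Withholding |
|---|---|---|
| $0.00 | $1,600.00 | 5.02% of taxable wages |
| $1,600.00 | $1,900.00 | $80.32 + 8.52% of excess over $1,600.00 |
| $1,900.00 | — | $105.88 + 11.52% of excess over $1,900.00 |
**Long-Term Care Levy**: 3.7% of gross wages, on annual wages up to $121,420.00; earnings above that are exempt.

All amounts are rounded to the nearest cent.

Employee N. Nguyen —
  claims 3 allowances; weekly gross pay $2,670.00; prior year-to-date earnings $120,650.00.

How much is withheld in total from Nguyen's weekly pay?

Territorial Income Tax: taxable = $2,670.00 − 3×$197.00 = $2,079.00
  $105.88 + 11.52% × ($2,079.00 − $1,900.00) = $105.88 + 11.52% × $179.00 = $126.50
Long-Term Care Levy: cap $121,420.00 − YTD $120,650.00 = $770.00 subject; 3.7% × $770.00 = $28.49
Total: $126.50 + $28.49 = $154.99

$154.99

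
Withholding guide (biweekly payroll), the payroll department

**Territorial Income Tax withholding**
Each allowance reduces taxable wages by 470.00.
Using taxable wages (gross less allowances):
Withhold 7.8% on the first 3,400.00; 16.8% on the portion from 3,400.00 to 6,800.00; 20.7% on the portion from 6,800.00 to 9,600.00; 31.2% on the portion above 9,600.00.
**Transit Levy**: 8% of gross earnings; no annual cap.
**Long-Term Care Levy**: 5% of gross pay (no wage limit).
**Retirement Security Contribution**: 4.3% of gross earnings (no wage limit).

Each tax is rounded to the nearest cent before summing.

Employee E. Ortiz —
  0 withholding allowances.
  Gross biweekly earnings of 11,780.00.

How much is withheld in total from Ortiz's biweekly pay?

4,134.10

Territorial Income Tax: taxable = 11,780.00
  1,416.00 + 31.2% × (11,780.00 − 9,600.00) = 1,416.00 + 31.2% × 2,180.00 = 2,096.16
Transit Levy: 8% × 11,780.00 = 942.40
Long-Term Care Levy: 5% × 11,780.00 = 589.00
Retirement Security Contribution: 4.3% × 11,780.00 = 506.54
Total: 2,096.16 + 942.40 + 589.00 + 506.54 = 4,134.10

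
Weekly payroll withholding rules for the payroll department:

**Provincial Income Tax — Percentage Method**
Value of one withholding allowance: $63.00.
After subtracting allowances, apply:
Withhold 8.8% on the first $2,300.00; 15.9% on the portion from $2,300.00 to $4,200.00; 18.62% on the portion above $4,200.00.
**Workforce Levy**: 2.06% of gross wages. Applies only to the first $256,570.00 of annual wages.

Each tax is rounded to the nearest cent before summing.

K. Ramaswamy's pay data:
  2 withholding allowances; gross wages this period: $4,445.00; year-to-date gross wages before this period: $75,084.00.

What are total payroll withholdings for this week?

Provincial Income Tax: taxable = $4,445.00 − 2×$63.00 = $4,319.00
  $504.50 + 18.62% × ($4,319.00 − $4,200.00) = $504.50 + 18.62% × $119.00 = $526.66
Workforce Levy: 2.06% × $4,445.00 = $91.57
Total: $526.66 + $91.57 = $618.23

$618.23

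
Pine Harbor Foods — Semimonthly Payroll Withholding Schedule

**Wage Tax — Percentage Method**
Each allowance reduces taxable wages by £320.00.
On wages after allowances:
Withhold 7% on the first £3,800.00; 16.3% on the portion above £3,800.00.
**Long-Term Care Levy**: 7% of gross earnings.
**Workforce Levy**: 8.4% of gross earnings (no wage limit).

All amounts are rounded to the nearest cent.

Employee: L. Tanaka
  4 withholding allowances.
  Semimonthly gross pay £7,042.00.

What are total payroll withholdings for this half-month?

£1,670.28

Wage Tax: taxable = £7,042.00 − 4×£320.00 = £5,762.00
  £266.00 + 16.3% × (£5,762.00 − £3,800.00) = £266.00 + 16.3% × £1,962.00 = £585.81
Long-Term Care Levy: 7% × £7,042.00 = £492.94
Workforce Levy: 8.4% × £7,042.00 = £591.53
Total: £585.81 + £492.94 + £591.53 = £1,670.28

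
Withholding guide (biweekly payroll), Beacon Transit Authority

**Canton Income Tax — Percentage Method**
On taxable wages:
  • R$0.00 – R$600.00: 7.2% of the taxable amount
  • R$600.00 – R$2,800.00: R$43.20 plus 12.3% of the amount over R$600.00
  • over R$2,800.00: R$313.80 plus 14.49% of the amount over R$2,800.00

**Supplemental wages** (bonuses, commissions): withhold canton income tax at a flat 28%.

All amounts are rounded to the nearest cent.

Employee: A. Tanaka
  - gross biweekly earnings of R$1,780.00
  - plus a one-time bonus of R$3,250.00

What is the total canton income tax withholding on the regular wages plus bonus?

Canton Income Tax: taxable = R$1,780.00
  R$43.20 + 12.3% × (R$1,780.00 − R$600.00) = R$43.20 + 12.3% × R$1,180.00 = R$188.34
Supplemental (28% flat on bonus): 28% × R$3,250.00 = R$910.00
Total canton income tax: R$188.34 + R$910.00 = R$1,098.34

R$1,098.34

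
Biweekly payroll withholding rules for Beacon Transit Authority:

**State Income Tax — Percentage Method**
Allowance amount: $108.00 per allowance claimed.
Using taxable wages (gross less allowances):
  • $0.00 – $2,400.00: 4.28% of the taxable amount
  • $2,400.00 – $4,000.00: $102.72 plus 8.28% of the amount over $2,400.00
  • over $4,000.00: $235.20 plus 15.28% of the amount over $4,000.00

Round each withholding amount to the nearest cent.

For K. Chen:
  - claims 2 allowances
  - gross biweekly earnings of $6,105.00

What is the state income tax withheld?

State Income Tax: taxable = $6,105.00 − 2×$108.00 = $5,889.00
  $235.20 + 15.28% × ($5,889.00 − $4,000.00) = $235.20 + 15.28% × $1,889.00 = $523.84

$523.84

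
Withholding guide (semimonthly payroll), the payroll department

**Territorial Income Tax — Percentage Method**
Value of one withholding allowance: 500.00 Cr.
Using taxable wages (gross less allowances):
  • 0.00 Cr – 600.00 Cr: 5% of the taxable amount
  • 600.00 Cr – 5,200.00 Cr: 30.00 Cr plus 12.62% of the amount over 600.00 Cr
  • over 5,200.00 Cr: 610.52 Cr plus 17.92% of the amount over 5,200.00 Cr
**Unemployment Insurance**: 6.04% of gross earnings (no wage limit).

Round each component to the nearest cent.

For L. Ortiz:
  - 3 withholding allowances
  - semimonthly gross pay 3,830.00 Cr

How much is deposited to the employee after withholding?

3,350.34 Cr

Territorial Income Tax: taxable = 3,830.00 Cr − 3×500.00 Cr = 2,330.00 Cr
  30.00 Cr + 12.62% × (2,330.00 Cr − 600.00 Cr) = 30.00 Cr + 12.62% × 1,730.00 Cr = 248.33 Cr
Unemployment Insurance: 6.04% × 3,830.00 Cr = 231.33 Cr
Total withheld: 248.33 Cr + 231.33 Cr = 479.66 Cr
Net pay: 3,830.00 Cr − 479.66 Cr = 3,350.34 Cr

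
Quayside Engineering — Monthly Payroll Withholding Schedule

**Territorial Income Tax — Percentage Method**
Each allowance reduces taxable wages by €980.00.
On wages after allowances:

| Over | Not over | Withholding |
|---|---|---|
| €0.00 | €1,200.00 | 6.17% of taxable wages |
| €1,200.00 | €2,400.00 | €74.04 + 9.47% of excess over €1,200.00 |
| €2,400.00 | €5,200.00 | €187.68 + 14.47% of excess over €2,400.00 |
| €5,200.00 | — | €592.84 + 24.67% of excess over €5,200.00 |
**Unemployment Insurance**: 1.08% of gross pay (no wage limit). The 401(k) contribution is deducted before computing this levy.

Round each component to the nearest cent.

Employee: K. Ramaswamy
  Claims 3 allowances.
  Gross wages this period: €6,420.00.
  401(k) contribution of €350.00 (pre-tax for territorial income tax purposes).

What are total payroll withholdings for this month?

€358.87

Territorial Income Tax: taxable = €6,420.00 − €350.00 − 3×€980.00 = €3,130.00
  €187.68 + 14.47% × (€3,130.00 − €2,400.00) = €187.68 + 14.47% × €730.00 = €293.31
Unemployment Insurance: 1.08% × €6,070.00 = €65.56
Total: €293.31 + €65.56 = €358.87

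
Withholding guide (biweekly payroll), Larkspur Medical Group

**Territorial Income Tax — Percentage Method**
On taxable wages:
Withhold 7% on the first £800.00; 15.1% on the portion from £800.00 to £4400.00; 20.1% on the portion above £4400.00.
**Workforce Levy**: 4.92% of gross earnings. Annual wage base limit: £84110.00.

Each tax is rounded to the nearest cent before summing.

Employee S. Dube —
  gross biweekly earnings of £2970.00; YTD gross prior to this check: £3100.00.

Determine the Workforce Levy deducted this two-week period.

£146.12

Workforce Levy: 4.92% × £2970.00 = £146.12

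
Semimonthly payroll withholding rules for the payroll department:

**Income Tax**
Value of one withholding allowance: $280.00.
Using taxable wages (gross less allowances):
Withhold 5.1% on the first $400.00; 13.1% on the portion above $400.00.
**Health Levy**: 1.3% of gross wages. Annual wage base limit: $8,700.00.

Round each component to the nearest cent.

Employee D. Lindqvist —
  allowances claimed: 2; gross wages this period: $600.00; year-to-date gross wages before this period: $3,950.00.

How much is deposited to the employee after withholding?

Income Tax: taxable = $600.00 − 2×$280.00 = $40.00
  5.1% × $40.00 = $2.04
Health Levy: 1.3% × $600.00 = $7.80
Total withheld: $2.04 + $7.80 = $9.84
Net pay: $600.00 − $9.84 = $590.16

$590.16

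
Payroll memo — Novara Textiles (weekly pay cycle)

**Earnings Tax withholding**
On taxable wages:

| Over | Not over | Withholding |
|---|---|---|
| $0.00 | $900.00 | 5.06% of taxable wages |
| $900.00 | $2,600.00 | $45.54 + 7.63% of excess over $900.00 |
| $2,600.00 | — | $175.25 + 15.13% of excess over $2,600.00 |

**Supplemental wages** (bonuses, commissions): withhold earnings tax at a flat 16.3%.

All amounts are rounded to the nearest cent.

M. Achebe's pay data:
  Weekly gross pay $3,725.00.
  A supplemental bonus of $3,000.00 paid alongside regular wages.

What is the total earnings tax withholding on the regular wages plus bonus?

$834.46

Earnings Tax: taxable = $3,725.00
  $175.25 + 15.13% × ($3,725.00 − $2,600.00) = $175.25 + 15.13% × $1,125.00 = $345.46
Supplemental (16.3% flat on bonus): 16.3% × $3,000.00 = $489.00
Total earnings tax: $345.46 + $489.00 = $834.46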